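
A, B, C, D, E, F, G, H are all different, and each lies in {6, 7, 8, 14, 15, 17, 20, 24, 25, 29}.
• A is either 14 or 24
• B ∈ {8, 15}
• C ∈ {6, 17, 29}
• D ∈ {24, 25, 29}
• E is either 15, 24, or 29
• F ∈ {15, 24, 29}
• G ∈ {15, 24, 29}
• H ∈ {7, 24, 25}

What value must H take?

The 3 variables E, F, G are confined to {15, 24, 29}, which locks those values in; drop them from A, B, C, D, H.
A has just one choice, so A = 14.
B has just one choice, so B = 8.
D must be 25 (only option left). So H can't be 25.
So H = 7.

7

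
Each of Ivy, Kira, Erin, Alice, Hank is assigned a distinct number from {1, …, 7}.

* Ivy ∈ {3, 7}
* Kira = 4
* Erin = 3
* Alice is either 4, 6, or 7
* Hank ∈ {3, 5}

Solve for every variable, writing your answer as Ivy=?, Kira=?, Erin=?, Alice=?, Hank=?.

Ivy=7, Kira=4, Erin=3, Alice=6, Hank=5

Kira's domain is down to {4}, so Kira = 4. Remove 4 from Alice.
Erin's domain is down to {3}, so Erin = 3. Strike 3 from Ivy, Hank.
Hank's domain is down to {5}, so Hank = 5.
That leaves Ivy = 7. Remove 7 from Alice.
That leaves Alice = 6.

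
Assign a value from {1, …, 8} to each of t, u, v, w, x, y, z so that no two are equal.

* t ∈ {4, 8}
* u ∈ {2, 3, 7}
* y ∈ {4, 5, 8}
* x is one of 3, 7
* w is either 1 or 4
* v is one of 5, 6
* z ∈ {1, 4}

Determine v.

w and z share exactly the 2 values {1, 4}; by pigeonhole those values go to them, so strike 1, 4 from t, y.
That leaves t = 8. Remove 8 from y.
That leaves y = 5. So v can't be 5.
So v = 6.

6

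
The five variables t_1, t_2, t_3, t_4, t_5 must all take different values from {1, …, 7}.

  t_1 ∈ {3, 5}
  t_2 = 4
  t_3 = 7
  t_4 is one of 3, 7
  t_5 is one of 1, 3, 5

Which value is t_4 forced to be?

3

t_2 must be 4 (only option left).
t_3 has just one choice, so t_3 = 7. Strike 7 from t_4.
So t_4 = 3.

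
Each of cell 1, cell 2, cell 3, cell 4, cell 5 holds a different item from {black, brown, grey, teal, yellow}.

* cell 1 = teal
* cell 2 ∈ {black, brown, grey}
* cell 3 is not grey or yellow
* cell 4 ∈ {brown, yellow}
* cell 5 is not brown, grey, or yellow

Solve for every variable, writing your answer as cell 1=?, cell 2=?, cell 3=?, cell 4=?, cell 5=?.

cell 1=teal, cell 2=grey, cell 3=brown, cell 4=yellow, cell 5=black

cell 1's domain is down to {teal}, so cell 1 = teal. So cell 3, cell 5 can't be teal.
That leaves cell 5 = black. Eliminate black elsewhere: cell 2, cell 3.
cell 3 has just one choice, so cell 3 = brown. Remove brown from cell 2, cell 4.
cell 4's domain is down to {yellow}, so cell 4 = yellow.
cell 2 must be grey (only option left).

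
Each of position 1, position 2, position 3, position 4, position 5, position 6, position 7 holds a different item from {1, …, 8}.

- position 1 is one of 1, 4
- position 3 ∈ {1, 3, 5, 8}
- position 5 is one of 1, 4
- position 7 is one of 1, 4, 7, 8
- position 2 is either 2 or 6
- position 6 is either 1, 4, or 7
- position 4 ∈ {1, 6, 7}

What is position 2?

2

The 2 variables position 1 and position 5 are confined to {1, 4}, which locks those values in; drop them from position 3, position 4, position 6, position 7.
position 6 must be 7 (only option left). Eliminate 7 elsewhere: position 4, position 7.
position 7 has just one choice, so position 7 = 8. Strike 8 from position 3.
position 4 has just one choice, so position 4 = 6. So position 2 can't be 6.
So position 2 = 2.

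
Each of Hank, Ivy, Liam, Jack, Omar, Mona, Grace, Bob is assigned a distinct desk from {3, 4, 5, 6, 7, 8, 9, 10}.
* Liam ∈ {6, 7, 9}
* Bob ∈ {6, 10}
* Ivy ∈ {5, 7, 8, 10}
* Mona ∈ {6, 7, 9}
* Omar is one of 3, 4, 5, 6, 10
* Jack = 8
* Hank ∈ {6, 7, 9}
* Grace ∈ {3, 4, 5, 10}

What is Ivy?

Jack's domain is down to {8}, so Jack = 8. Strike 8 from Ivy.
Hank, Liam, Mona between them cover only {6, 7, 9} — a naked triple. Remove those values from Ivy, Omar, Bob.
That leaves Bob = 10. So Ivy, Omar, Grace can't be 10.
So Ivy = 5.

5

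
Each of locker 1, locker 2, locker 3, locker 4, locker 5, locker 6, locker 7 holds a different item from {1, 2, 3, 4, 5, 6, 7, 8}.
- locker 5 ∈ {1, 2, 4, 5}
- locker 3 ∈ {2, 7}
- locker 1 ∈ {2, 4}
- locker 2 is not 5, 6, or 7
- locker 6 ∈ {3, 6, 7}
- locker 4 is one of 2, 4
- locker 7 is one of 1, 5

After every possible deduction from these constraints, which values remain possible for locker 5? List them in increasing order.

1, 5

locker 1 and locker 4 share exactly the 2 values {2, 4}; by pigeonhole those values go to them, so strike 2, 4 from locker 2, locker 3, locker 5.
locker 3 must be 7 (only option left). So locker 6 can't be 7.
locker 5 and locker 7 share exactly the 2 values {1, 5}; by pigeonhole those values go to them, so strike 1, 5 from locker 2.
No further eliminations apply; locker 5 can still be any of 1, 5.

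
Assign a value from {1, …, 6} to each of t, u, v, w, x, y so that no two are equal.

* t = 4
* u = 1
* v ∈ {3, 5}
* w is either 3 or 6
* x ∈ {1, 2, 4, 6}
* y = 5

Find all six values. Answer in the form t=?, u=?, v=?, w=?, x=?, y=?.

t=4, u=1, v=3, w=6, x=2, y=5

t has just one choice, so t = 4. So x can't be 4.
u must be 1 (only option left). Eliminate 1 elsewhere: x.
y's domain is down to {5}, so y = 5. Remove 5 from v.
v's domain is down to {3}, so v = 3. Strike 3 from w.
w must be 6 (only option left). So x can't be 6.
That leaves x = 2.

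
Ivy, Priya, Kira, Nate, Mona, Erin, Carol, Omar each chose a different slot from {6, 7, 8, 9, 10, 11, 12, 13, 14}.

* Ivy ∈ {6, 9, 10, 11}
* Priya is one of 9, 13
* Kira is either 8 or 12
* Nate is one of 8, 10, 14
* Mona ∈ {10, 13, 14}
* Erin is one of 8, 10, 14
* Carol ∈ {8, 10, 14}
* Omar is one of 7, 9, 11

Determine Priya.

Nate, Erin, Carol share exactly the 3 values {8, 10, 14}; by pigeonhole those values go to them, so strike 8, 10, 14 from Ivy, Kira, Mona.
Kira must be 12 (only option left).
Mona has just one choice, so Mona = 13. Strike 13 from Priya.
So Priya = 9.

9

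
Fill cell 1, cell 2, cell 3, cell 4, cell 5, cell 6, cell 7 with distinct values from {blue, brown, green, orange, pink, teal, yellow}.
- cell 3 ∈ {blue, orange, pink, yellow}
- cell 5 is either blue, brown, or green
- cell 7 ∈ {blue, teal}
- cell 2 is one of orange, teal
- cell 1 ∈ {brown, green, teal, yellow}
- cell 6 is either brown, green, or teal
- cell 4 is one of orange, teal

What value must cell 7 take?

blue

Among the 7 variables, pink fits only cell 3 (and all 7 values in {blue, brown, green, orange, pink, teal, yellow} must be used), so cell 3 = pink.
The 6 still-open variables draw from only 6 values {blue, brown, green, orange, teal, yellow}, so each is used; only cell 1 can be yellow, hence cell 1 = yellow.
The 2 variables cell 2 and cell 4 are confined to {orange, teal}, which locks those values in; drop them from cell 6, cell 7.
So cell 7 = blue.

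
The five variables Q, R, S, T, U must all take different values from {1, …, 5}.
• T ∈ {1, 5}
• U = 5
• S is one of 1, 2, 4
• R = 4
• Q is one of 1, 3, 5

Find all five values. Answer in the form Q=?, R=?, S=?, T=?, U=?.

Q=3, R=4, S=2, T=1, U=5

R's domain is down to {4}, so R = 4. Eliminate 4 elsewhere: S.
U must be 5 (only option left). So Q, T can't be 5.
T must be 1 (only option left). So Q, S can't be 1.
Q must be 3 (only option left).
That leaves S = 2.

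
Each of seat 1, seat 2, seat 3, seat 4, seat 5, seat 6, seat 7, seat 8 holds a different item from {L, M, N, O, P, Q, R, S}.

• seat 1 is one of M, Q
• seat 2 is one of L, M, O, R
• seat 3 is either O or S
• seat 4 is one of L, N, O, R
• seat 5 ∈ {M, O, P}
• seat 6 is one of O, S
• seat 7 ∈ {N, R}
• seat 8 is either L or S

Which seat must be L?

seat 8

Among the 8 variables, P fits only seat 5 (and all 8 values in {L, M, N, O, P, Q, R, S} must be used), so seat 5 = P.
The 7 still-open variables draw from only 7 values {L, M, N, O, Q, R, S}, so each is used; only seat 1 can be Q, hence seat 1 = Q.
Among the 6 still-open variables, M fits only seat 2 (and all 6 values in {L, M, N, O, R, S} must be used), so seat 2 = M.
seat 3 and seat 6 share exactly the 2 values {O, S}; by pigeonhole those values go to them, so strike O, S from seat 4, seat 8.
So L goes to seat 8.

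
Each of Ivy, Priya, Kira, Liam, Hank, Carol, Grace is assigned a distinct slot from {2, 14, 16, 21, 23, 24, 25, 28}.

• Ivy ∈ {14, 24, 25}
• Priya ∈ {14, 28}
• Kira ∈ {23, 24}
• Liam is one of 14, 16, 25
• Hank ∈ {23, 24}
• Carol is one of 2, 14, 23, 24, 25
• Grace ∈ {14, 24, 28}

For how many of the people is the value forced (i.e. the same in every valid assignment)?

3

The 7 variables together cover exactly {2, 14, 16, 23, 24, 25, 28} — 7 values for 7 variables — and 2 appears only in Carol's list, so Carol = 2.
Among the 6 still-open variables, 16 fits only Liam (and all 6 values in {14, 16, 23, 24, 25, 28} must be used), so Liam = 16.
The 5 still-open variables draw from only 5 values {14, 23, 24, 25, 28}, so each is used; only Ivy can be 25, hence Ivy = 25.
Kira and Hank between them cover only {23, 24} — a naked pair. Remove those values from Grace.
Determined: Ivy=25, Liam=16, Carol=2. The other people each still have more than one consistent value. That makes 3.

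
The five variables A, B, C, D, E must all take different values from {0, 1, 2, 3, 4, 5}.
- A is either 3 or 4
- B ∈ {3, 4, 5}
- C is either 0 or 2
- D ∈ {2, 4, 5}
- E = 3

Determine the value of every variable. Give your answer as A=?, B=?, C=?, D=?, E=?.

A=4, B=5, C=0, D=2, E=3

E's domain is down to {3}, so E = 3. So A, B can't be 3.
A must be 4 (only option left). Eliminate 4 elsewhere: B, D.
That leaves B = 5. Eliminate 5 elsewhere: D.
D's domain is down to {2}, so D = 2. Remove 2 from C.
That leaves C = 0.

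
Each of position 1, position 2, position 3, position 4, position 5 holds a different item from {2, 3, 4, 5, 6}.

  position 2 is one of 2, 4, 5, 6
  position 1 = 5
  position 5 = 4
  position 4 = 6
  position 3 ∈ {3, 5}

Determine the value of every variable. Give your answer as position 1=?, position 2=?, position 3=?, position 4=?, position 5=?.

position 1 must be 5 (only option left). So position 2, position 3 can't be 5.
position 3 has just one choice, so position 3 = 3.
That leaves position 4 = 6. Remove 6 from position 2.
position 5 has just one choice, so position 5 = 4. Remove 4 from position 2.
position 2 must be 2 (only option left).

position 1=5, position 2=2, position 3=3, position 4=6, position 5=4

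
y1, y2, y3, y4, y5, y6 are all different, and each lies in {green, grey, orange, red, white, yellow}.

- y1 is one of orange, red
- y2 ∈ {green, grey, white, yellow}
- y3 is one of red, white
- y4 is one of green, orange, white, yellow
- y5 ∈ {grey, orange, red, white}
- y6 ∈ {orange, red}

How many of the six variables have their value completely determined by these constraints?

The 2 variables y1 and y6 are confined to {orange, red}, which locks those values in; drop them from y3, y4, y5.
That leaves y3 = white. Remove white from y2, y4, y5.
y5 must be grey (only option left). Eliminate grey elsewhere: y2.
Determined: y3=white, y5=grey. The other variables each still have more than one consistent value. That makes 2.

2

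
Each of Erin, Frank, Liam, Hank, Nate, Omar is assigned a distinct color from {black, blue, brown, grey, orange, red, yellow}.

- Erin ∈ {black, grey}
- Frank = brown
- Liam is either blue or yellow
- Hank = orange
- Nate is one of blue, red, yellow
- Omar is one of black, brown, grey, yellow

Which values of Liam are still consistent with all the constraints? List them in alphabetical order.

Frank's domain is down to {brown}, so Frank = brown. So Omar can't be brown.
Hank has just one choice, so Hank = orange.
No further eliminations apply; Liam can still be any of blue, yellow.

blue, yellow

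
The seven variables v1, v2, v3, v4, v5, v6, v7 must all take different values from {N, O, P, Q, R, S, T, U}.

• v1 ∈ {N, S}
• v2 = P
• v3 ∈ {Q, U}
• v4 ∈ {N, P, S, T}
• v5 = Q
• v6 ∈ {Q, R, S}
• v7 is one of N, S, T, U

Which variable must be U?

v3

v2 has just one choice, so v2 = P. Eliminate P elsewhere: v4.
v5 must be Q (only option left). So v3, v6 can't be Q.
So U goes to v3.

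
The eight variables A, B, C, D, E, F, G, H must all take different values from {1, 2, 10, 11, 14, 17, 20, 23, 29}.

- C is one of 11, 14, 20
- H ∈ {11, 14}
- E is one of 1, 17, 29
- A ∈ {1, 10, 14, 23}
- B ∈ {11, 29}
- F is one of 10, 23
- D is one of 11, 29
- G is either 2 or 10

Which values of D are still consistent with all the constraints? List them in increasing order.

B and D share exactly the 2 values {11, 29}; by pigeonhole those values go to them, so strike 11, 29 from C, E, H.
H's domain is down to {14}, so H = 14. Eliminate 14 elsewhere: A, C.
C must be 20 (only option left).
No further eliminations apply; D can still be any of 11, 29.

11, 29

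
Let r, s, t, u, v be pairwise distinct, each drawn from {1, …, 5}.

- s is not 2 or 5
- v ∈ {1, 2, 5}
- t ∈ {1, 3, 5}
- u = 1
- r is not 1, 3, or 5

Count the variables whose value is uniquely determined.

u has just one choice, so u = 1. Eliminate 1 elsewhere: s, t, v.
Determined: u=1. The other variables each still have more than one consistent value. That makes 1.

1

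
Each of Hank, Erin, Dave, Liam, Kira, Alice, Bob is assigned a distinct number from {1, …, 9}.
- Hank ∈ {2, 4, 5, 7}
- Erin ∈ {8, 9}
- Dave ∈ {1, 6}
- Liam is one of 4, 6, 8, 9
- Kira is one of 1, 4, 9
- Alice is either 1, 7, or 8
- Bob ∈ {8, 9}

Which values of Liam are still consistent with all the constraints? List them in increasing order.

Erin and Bob share exactly the 2 values {8, 9}; by pigeonhole those values go to them, so strike 8, 9 from Liam, Kira, Alice.
The 3 variables Dave, Liam, Kira are confined to {1, 4, 6}, which locks those values in; drop them from Hank, Alice.
That leaves Alice = 7. Eliminate 7 elsewhere: Hank.
No further eliminations apply; Liam can still be any of 4, 6.

4, 6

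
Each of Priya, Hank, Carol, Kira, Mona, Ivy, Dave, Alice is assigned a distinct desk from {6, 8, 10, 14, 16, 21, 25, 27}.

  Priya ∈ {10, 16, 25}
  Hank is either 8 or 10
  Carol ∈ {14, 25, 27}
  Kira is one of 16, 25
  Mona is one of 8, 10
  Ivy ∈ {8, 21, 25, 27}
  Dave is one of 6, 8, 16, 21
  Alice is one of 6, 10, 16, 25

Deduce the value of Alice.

6

The 8 variables draw from only 8 values {6, 8, 10, 14, 16, 21, 25, 27}, so each is used; only Carol can be 14, hence Carol = 14.
Among the 7 still-open variables, 27 fits only Ivy (and all 7 values in {6, 8, 10, 16, 21, 25, 27} must be used), so Ivy = 27.
The 6 still-open variables draw from only 6 values {6, 8, 10, 16, 21, 25}, so each is used; only Dave can be 21, hence Dave = 21.
The 5 still-open variables together cover exactly {6, 8, 10, 16, 25} — 5 values for 5 variables — and 6 appears only in Alice's list, so Alice = 6.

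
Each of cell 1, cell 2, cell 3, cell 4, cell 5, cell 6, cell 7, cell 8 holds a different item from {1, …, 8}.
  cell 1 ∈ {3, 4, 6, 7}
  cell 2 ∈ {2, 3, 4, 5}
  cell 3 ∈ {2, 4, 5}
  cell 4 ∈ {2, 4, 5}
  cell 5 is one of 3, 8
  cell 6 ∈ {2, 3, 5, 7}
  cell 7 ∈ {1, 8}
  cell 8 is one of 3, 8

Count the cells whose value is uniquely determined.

3

Among the 8 variables, 1 fits only cell 7 (and all 8 values in {1, 2, 3, 4, 5, 6, 7, 8} must be used), so cell 7 = 1.
The 7 still-open variables draw from only 7 values {2, 3, 4, 5, 6, 7, 8}, so each is used; only cell 1 can be 6, hence cell 1 = 6.
The 6 still-open variables together cover exactly {2, 3, 4, 5, 7, 8} — 6 values for 6 variables — and 7 appears only in cell 6's list, so cell 6 = 7.
The 2 variables cell 5 and cell 8 are confined to {3, 8}, which locks those values in; drop them from cell 2.
Determined: cell 1=6, cell 6=7, cell 7=1. The other cells each still have more than one consistent value. That makes 3.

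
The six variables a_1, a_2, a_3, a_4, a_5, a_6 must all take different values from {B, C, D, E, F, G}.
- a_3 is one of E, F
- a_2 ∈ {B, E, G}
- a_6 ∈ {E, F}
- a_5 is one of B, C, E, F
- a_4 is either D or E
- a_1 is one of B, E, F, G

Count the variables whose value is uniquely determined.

The 6 variables draw from only 6 values {B, C, D, E, F, G}, so each is used; only a_5 can be C, hence a_5 = C.
The 5 still-open variables draw from only 5 values {B, D, E, F, G}, so each is used; only a_4 can be D, hence a_4 = D.
a_3 and a_6 share exactly the 2 values {E, F}; by pigeonhole those values go to them, so strike E, F from a_1, a_2.
Determined: a_4=D, a_5=C. The other variables each still have more than one consistent value. That makes 2.

2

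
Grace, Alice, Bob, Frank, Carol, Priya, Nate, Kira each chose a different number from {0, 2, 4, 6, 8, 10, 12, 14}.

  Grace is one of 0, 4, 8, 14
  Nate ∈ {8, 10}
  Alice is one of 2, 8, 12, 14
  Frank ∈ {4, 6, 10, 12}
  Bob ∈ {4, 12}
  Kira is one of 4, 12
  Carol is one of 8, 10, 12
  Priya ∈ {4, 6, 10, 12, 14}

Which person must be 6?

Frank

The 8 variables together cover exactly {0, 2, 4, 6, 8, 10, 12, 14} — 8 values for 8 variables — and 0 appears only in Grace's list, so Grace = 0.
The 7 still-open variables together cover exactly {2, 4, 6, 8, 10, 12, 14} — 7 values for 7 variables — and 2 appears only in Alice's list, so Alice = 2.
Among the 6 still-open variables, 14 fits only Priya (and all 6 values in {4, 6, 8, 10, 12, 14} must be used), so Priya = 14.
Among the 5 still-open variables, 6 fits only Frank (and all 5 values in {4, 6, 8, 10, 12} must be used), so Frank = 6.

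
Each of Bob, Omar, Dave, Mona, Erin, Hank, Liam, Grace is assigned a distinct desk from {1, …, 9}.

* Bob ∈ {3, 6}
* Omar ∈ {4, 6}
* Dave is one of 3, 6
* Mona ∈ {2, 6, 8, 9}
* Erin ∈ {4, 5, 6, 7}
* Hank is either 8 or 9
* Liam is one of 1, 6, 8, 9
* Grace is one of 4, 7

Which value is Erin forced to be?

Bob and Dave between them cover only {3, 6} — a naked pair. Remove those values from Omar, Mona, Erin, Liam.
Omar must be 4 (only option left). Eliminate 4 elsewhere: Erin, Grace.
Grace has just one choice, so Grace = 7. Strike 7 from Erin.
So Erin = 5.

5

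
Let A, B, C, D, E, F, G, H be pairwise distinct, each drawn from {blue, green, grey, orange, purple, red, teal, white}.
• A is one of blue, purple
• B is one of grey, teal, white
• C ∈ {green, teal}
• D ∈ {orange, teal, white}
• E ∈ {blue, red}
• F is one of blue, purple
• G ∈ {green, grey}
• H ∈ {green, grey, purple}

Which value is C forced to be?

teal

The 8 variables together cover exactly {blue, green, grey, orange, purple, red, teal, white} — 8 values for 8 variables — and orange appears only in D's list, so D = orange.
The 7 still-open variables together cover exactly {blue, green, grey, purple, red, teal, white} — 7 values for 7 variables — and red appears only in E's list, so E = red.
Among the 6 still-open variables, white fits only B (and all 6 values in {blue, green, grey, purple, teal, white} must be used), so B = white.
The 5 still-open variables together cover exactly {blue, green, grey, purple, teal} — 5 values for 5 variables — and teal appears only in C's list, so C = teal.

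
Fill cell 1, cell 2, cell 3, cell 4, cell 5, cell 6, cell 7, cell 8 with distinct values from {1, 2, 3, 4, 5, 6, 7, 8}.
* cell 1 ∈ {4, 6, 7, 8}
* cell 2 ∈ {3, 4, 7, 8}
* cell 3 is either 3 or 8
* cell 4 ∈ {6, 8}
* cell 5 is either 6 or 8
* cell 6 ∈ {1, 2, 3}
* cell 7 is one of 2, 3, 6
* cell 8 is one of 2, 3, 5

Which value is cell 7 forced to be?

2

Among the 8 variables, 1 fits only cell 6 (and all 8 values in {1, 2, 3, 4, 5, 6, 7, 8} must be used), so cell 6 = 1.
Among the 7 still-open variables, 5 fits only cell 8 (and all 7 values in {2, 3, 4, 5, 6, 7, 8} must be used), so cell 8 = 5.
The 6 still-open variables together cover exactly {2, 3, 4, 6, 7, 8} — 6 values for 6 variables — and 2 appears only in cell 7's list, so cell 7 = 2.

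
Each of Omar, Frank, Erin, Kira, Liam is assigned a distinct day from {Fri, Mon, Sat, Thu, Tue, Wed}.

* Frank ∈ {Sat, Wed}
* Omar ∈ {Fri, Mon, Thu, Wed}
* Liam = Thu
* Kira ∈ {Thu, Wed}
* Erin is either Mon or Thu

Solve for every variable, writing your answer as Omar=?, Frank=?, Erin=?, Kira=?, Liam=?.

Omar=Fri, Frank=Sat, Erin=Mon, Kira=Wed, Liam=Thu

Liam has just one choice, so Liam = Thu. Strike Thu from Omar, Erin, Kira.
Erin must be Mon (only option left). Eliminate Mon elsewhere: Omar.
That leaves Kira = Wed. Strike Wed from Omar, Frank.
Omar has just one choice, so Omar = Fri.
That leaves Frank = Sat.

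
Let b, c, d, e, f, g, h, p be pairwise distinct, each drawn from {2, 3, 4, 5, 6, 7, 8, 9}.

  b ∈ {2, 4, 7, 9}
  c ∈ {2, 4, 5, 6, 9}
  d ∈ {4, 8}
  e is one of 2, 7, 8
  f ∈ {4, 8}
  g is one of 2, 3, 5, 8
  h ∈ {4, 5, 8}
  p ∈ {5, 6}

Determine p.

The 8 variables together cover exactly {2, 3, 4, 5, 6, 7, 8, 9} — 8 values for 8 variables — and 3 appears only in g's list, so g = 3.
The 2 variables d and f are confined to {4, 8}, which locks those values in; drop them from b, c, e, h.
h has just one choice, so h = 5. Remove 5 from c, p.
So p = 6.

6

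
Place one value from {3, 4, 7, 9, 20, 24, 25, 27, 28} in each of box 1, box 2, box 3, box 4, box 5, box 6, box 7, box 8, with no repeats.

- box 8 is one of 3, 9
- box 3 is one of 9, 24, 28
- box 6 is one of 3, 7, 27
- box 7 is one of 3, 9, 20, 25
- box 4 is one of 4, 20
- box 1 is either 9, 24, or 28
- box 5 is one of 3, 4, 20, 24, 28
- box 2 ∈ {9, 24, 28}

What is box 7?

25

box 1, box 2, box 3 between them cover only {9, 24, 28} — a naked triple. Remove those values from box 5, box 7, box 8.
That leaves box 8 = 3. So box 5, box 6, box 7 can't be 3.
box 4 and box 5 between them cover only {4, 20} — a naked pair. Remove those values from box 7.
So box 7 = 25.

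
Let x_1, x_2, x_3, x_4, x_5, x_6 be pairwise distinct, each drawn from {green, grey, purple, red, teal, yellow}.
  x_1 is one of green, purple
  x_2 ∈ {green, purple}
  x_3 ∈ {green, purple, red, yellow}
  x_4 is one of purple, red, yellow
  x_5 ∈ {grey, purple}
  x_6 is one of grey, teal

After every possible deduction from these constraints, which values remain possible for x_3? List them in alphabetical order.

red, yellow

The 6 variables draw from only 6 values {green, grey, purple, red, teal, yellow}, so each is used; only x_6 can be teal, hence x_6 = teal.
Among the 5 still-open variables, grey fits only x_5 (and all 5 values in {green, grey, purple, red, yellow} must be used), so x_5 = grey.
The 2 variables x_1 and x_2 are confined to {green, purple}, which locks those values in; drop them from x_3, x_4.
No further eliminations apply; x_3 can still be any of red, yellow.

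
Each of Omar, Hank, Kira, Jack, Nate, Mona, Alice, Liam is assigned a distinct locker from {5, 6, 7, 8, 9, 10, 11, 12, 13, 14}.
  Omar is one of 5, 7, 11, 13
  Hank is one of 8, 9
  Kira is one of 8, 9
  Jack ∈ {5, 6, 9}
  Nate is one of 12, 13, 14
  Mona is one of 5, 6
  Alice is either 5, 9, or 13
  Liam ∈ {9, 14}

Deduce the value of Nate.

The 2 variables Hank and Kira are confined to {8, 9}, which locks those values in; drop them from Jack, Alice, Liam.
Liam must be 14 (only option left). Strike 14 from Nate.
The 2 variables Jack and Mona are confined to {5, 6}, which locks those values in; drop them from Omar, Alice.
Alice must be 13 (only option left). Eliminate 13 elsewhere: Omar, Nate.
So Nate = 12.

12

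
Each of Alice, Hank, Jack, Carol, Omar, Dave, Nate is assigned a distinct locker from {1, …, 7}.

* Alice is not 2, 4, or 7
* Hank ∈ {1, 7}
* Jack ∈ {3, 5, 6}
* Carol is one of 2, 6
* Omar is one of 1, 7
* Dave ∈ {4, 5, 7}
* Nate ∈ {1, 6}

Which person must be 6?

Among the 7 variables, 2 fits only Carol (and all 7 values in {1, 2, 3, 4, 5, 6, 7} must be used), so Carol = 2.
The 6 still-open variables draw from only 6 values {1, 3, 4, 5, 6, 7}, so each is used; only Dave can be 4, hence Dave = 4.
Hank and Omar between them cover only {1, 7} — a naked pair. Remove those values from Alice, Nate.
So 6 goes to Nate.

Nate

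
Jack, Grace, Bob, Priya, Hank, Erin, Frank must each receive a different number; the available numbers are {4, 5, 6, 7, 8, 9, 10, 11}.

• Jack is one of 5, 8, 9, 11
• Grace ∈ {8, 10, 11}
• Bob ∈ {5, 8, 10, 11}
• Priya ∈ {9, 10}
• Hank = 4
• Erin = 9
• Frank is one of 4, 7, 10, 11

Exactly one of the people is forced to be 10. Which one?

Priya

Hank has just one choice, so Hank = 4. So Frank can't be 4.
Erin must be 9 (only option left). So Jack, Priya can't be 9.
So 10 goes to Priya.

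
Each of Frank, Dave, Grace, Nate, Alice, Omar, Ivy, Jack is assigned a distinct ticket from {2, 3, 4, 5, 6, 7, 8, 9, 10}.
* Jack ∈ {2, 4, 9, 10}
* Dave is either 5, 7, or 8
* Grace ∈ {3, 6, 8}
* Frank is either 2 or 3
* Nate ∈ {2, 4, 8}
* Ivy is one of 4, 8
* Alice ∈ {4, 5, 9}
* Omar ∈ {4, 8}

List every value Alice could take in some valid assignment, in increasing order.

Omar and Ivy share exactly the 2 values {4, 8}; by pigeonhole those values go to them, so strike 4, 8 from Dave, Grace, Nate, Alice, Jack.
Nate's domain is down to {2}, so Nate = 2. So Frank, Jack can't be 2.
Frank must be 3 (only option left). Remove 3 from Grace.
Grace must be 6 (only option left).
No further eliminations apply; Alice can still be any of 5, 9.

5, 9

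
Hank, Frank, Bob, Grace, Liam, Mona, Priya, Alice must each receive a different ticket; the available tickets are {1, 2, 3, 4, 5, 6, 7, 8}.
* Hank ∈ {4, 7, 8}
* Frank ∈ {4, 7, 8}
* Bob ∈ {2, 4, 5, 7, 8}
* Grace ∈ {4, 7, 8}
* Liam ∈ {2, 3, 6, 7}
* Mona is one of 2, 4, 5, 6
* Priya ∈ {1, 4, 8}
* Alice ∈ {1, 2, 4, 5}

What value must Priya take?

1

Among the 8 variables, 3 fits only Liam (and all 8 values in {1, 2, 3, 4, 5, 6, 7, 8} must be used), so Liam = 3.
The 7 still-open variables together cover exactly {1, 2, 4, 5, 6, 7, 8} — 7 values for 7 variables — and 6 appears only in Mona's list, so Mona = 6.
Hank, Frank, Grace share exactly the 3 values {4, 7, 8}; by pigeonhole those values go to them, so strike 4, 7, 8 from Bob, Priya, Alice.
So Priya = 1.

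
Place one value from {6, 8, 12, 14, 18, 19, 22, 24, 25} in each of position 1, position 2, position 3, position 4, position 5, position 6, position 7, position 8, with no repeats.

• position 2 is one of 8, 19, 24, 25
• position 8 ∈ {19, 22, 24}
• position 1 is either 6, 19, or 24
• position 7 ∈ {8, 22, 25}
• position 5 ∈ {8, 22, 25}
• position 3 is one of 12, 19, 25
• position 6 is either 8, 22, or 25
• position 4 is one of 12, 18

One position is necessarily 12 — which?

The 8 variables draw from only 8 values {6, 8, 12, 18, 19, 22, 24, 25}, so each is used; only position 1 can be 6, hence position 1 = 6.
Among the 7 still-open variables, 18 fits only position 4 (and all 7 values in {8, 12, 18, 19, 22, 24, 25} must be used), so position 4 = 18.
Among the 6 still-open variables, 12 fits only position 3 (and all 6 values in {8, 12, 19, 22, 24, 25} must be used), so position 3 = 12.

position 3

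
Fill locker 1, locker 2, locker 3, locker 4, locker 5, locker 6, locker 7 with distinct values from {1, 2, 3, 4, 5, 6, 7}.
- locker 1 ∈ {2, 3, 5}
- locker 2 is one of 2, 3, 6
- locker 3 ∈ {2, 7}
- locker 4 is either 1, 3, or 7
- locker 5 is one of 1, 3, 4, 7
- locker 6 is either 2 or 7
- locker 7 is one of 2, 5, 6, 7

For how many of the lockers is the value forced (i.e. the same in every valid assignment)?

2

The 7 variables draw from only 7 values {1, 2, 3, 4, 5, 6, 7}, so each is used; only locker 5 can be 4, hence locker 5 = 4.
Among the 6 still-open variables, 1 fits only locker 4 (and all 6 values in {1, 2, 3, 5, 6, 7} must be used), so locker 4 = 1.
The 2 variables locker 3 and locker 6 are confined to {2, 7}, which locks those values in; drop them from locker 1, locker 2, locker 7.
Determined: locker 4=1, locker 5=4. The other lockers each still have more than one consistent value. That makes 2.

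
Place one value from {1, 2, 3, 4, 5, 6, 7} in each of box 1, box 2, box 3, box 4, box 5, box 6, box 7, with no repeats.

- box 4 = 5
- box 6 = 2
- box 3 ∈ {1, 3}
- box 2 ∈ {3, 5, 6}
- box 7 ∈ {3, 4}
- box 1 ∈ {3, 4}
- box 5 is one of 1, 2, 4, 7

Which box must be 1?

box 3

box 4's domain is down to {5}, so box 4 = 5. Remove 5 from box 2.
box 6's domain is down to {2}, so box 6 = 2. Remove 2 from box 5.
The 5 still-open variables together cover exactly {1, 3, 4, 6, 7} — 5 values for 5 variables — and 6 appears only in box 2's list, so box 2 = 6.
The 4 still-open variables together cover exactly {1, 3, 4, 7} — 4 values for 4 variables — and 7 appears only in box 5's list, so box 5 = 7.
The 3 still-open variables together cover exactly {1, 3, 4} — 3 values for 3 variables — and 1 appears only in box 3's list, so box 3 = 1.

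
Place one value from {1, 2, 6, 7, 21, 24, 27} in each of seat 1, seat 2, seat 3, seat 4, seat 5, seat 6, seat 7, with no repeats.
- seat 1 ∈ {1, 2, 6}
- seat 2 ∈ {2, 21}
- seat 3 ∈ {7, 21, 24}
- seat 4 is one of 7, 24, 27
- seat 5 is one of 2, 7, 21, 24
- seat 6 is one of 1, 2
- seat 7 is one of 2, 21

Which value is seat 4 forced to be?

27

The 7 variables draw from only 7 values {1, 2, 6, 7, 21, 24, 27}, so each is used; only seat 1 can be 6, hence seat 1 = 6.
The 6 still-open variables together cover exactly {1, 2, 7, 21, 24, 27} — 6 values for 6 variables — and 1 appears only in seat 6's list, so seat 6 = 1.
The 5 still-open variables draw from only 5 values {2, 7, 21, 24, 27}, so each is used; only seat 4 can be 27, hence seat 4 = 27.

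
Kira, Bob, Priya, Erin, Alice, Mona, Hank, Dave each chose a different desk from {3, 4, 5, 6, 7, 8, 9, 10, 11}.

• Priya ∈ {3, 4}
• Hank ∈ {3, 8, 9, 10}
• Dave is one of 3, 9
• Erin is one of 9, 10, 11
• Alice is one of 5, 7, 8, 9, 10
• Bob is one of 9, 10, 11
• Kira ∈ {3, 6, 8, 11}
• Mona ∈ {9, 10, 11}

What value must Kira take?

6

Bob, Erin, Mona share exactly the 3 values {9, 10, 11}; by pigeonhole those values go to them, so strike 9, 10, 11 from Kira, Alice, Hank, Dave.
That leaves Dave = 3. Strike 3 from Kira, Priya, Hank.
Priya has just one choice, so Priya = 4.
Hank has just one choice, so Hank = 8. Remove 8 from Kira, Alice.
So Kira = 6.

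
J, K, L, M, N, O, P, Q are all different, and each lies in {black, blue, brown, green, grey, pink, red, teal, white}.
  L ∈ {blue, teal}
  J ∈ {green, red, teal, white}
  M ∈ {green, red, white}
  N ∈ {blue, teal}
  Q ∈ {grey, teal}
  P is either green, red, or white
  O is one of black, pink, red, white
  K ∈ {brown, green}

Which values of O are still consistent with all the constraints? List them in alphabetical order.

black, pink

The 2 variables L and N are confined to {blue, teal}, which locks those values in; drop them from J, Q.
Q's domain is down to {grey}, so Q = grey.
The 3 variables J, M, P are confined to {green, red, white}, which locks those values in; drop them from K, O.
That leaves K = brown.
No further eliminations apply; O can still be any of black, pink.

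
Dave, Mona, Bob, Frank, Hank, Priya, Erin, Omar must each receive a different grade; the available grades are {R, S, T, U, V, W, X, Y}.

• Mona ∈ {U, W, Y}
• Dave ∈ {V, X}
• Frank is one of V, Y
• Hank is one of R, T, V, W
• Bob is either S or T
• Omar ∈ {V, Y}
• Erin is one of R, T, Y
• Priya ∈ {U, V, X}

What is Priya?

U

Among the 8 variables, S fits only Bob (and all 8 values in {R, S, T, U, V, W, X, Y} must be used), so Bob = S.
Frank and Omar between them cover only {V, Y} — a naked pair. Remove those values from Dave, Mona, Hank, Priya, Erin.
That leaves Dave = X. Strike X from Priya.
So Priya = U.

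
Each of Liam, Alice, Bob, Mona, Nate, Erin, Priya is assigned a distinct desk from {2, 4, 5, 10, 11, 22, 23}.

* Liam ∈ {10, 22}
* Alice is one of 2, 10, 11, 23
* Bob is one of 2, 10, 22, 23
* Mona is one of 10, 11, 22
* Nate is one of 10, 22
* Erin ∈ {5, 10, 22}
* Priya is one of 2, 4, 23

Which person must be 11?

Mona

Among the 7 variables, 4 fits only Priya (and all 7 values in {2, 4, 5, 10, 11, 22, 23} must be used), so Priya = 4.
The 6 still-open variables together cover exactly {2, 5, 10, 11, 22, 23} — 6 values for 6 variables — and 5 appears only in Erin's list, so Erin = 5.
Liam and Nate between them cover only {10, 22} — a naked pair. Remove those values from Alice, Bob, Mona.
So 11 goes to Mona.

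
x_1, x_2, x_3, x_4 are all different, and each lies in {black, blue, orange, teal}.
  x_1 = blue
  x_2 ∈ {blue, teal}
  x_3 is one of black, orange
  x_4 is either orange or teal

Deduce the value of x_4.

x_1 must be blue (only option left). Eliminate blue elsewhere: x_2.
x_2's domain is down to {teal}, so x_2 = teal. Strike teal from x_4.
So x_4 = orange.

orange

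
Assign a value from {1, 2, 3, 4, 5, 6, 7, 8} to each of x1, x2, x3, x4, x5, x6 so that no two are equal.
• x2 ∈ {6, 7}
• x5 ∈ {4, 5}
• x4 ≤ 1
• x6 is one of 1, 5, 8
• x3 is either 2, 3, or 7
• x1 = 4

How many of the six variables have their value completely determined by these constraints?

x1's domain is down to {4}, so x1 = 4. Remove 4 from x5.
x4 must be 1 (only option left). Eliminate 1 elsewhere: x6.
x5 has just one choice, so x5 = 5. Strike 5 from x6.
x6's domain is down to {8}, so x6 = 8.
Determined: x1=4, x4=1, x5=5, x6=8. The other variables each still have more than one consistent value. That makes 4.

4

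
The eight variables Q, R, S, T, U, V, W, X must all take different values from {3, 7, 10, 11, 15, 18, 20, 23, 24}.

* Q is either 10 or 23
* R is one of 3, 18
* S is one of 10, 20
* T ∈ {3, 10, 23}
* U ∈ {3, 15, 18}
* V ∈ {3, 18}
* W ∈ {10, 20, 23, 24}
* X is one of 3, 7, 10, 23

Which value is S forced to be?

The 8 variables together cover exactly {3, 7, 10, 15, 18, 20, 23, 24} — 8 values for 8 variables — and 7 appears only in X's list, so X = 7.
The 7 still-open variables draw from only 7 values {3, 10, 15, 18, 20, 23, 24}, so each is used; only U can be 15, hence U = 15.
The 6 still-open variables together cover exactly {3, 10, 18, 20, 23, 24} — 6 values for 6 variables — and 24 appears only in W's list, so W = 24.
The 5 still-open variables draw from only 5 values {3, 10, 18, 20, 23}, so each is used; only S can be 20, hence S = 20.

20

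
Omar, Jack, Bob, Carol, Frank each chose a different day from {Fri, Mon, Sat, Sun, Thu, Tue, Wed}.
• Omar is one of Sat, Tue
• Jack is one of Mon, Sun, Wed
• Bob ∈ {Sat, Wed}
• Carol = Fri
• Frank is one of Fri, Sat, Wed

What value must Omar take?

Tue

Carol must be Fri (only option left). Strike Fri from Frank.
Bob and Frank share exactly the 2 values {Sat, Wed}; by pigeonhole those values go to them, so strike Sat, Wed from Omar, Jack.
So Omar = Tue.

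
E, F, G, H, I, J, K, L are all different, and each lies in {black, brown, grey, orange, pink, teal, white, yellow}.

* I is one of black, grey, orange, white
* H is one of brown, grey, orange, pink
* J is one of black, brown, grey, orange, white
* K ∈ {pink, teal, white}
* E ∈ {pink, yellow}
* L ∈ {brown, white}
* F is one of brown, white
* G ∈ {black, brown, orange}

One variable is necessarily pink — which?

The 8 variables together cover exactly {black, brown, grey, orange, pink, teal, white, yellow} — 8 values for 8 variables — and teal appears only in K's list, so K = teal.
The 7 still-open variables together cover exactly {black, brown, grey, orange, pink, white, yellow} — 7 values for 7 variables — and yellow appears only in E's list, so E = yellow.
The 6 still-open variables draw from only 6 values {black, brown, grey, orange, pink, white}, so each is used; only H can be pink, hence H = pink.

H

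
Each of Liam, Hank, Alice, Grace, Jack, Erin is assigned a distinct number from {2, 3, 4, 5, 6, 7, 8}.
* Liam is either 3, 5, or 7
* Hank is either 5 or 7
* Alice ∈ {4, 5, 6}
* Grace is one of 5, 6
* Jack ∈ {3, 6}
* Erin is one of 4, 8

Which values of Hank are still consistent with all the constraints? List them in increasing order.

5, 7

The 6 variables together cover exactly {3, 4, 5, 6, 7, 8} — 6 values for 6 variables — and 8 appears only in Erin's list, so Erin = 8.
The 5 still-open variables together cover exactly {3, 4, 5, 6, 7} — 5 values for 5 variables — and 4 appears only in Alice's list, so Alice = 4.
No further eliminations apply; Hank can still be any of 5, 7.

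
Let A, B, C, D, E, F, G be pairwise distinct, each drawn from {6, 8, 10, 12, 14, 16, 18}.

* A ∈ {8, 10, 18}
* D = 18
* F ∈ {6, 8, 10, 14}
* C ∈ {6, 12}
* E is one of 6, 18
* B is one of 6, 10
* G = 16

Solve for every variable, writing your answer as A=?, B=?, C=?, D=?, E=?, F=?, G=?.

A=8, B=10, C=12, D=18, E=6, F=14, G=16

D's domain is down to {18}, so D = 18. Remove 18 from A, E.
E must be 6 (only option left). Eliminate 6 elsewhere: B, C, F.
G has just one choice, so G = 16.
B's domain is down to {10}, so B = 10. Strike 10 from A, F.
C must be 12 (only option left).
A has just one choice, so A = 8. Remove 8 from F.
F must be 14 (only option left).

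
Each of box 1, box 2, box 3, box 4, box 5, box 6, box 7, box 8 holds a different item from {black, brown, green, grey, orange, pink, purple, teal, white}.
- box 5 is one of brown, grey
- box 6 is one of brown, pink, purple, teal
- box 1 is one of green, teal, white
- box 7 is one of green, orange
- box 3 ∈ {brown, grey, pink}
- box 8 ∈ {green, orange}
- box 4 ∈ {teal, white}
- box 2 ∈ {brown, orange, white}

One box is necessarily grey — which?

box 5

The 8 variables draw from only 8 values {brown, green, grey, orange, pink, purple, teal, white}, so each is used; only box 6 can be purple, hence box 6 = purple.
The 7 still-open variables draw from only 7 values {brown, green, grey, orange, pink, teal, white}, so each is used; only box 3 can be pink, hence box 3 = pink.
Among the 6 still-open variables, grey fits only box 5 (and all 6 values in {brown, green, grey, orange, teal, white} must be used), so box 5 = grey.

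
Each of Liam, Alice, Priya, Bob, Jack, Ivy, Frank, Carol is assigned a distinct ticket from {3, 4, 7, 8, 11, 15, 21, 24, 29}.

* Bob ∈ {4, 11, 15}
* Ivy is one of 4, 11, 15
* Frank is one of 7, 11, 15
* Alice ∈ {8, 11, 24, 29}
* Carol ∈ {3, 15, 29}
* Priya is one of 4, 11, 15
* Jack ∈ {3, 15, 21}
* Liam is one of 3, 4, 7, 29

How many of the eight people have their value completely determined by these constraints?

2

Priya, Bob, Ivy between them cover only {4, 11, 15} — a naked triple. Remove those values from Liam, Alice, Jack, Frank, Carol.
Frank has just one choice, so Frank = 7. Strike 7 from Liam.
Liam and Carol share exactly the 2 values {3, 29}; by pigeonhole those values go to them, so strike 3, 29 from Alice, Jack.
That leaves Jack = 21.
Determined: Jack=21, Frank=7. The other people each still have more than one consistent value. That makes 2.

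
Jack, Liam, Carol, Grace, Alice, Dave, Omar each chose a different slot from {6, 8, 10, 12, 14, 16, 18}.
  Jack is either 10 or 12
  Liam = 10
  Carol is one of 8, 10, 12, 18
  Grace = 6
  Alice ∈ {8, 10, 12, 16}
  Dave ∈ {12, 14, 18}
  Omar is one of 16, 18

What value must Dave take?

Liam has just one choice, so Liam = 10. So Jack, Carol, Alice can't be 10.
Grace must be 6 (only option left).
Jack has just one choice, so Jack = 12. Remove 12 from Carol, Alice, Dave.
Among the 4 still-open variables, 14 fits only Dave (and all 4 values in {8, 14, 16, 18} must be used), so Dave = 14.

14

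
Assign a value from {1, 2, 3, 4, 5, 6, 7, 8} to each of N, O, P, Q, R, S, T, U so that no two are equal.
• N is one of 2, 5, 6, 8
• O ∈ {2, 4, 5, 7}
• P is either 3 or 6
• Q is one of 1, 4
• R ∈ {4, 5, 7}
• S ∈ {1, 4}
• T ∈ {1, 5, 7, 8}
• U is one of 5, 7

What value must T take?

Among the 8 variables, 3 fits only P (and all 8 values in {1, 2, 3, 4, 5, 6, 7, 8} must be used), so P = 3.
The 7 still-open variables together cover exactly {1, 2, 4, 5, 6, 7, 8} — 7 values for 7 variables — and 6 appears only in N's list, so N = 6.
The 6 still-open variables together cover exactly {1, 2, 4, 5, 7, 8} — 6 values for 6 variables — and 2 appears only in O's list, so O = 2.
The 5 still-open variables together cover exactly {1, 4, 5, 7, 8} — 5 values for 5 variables — and 8 appears only in T's list, so T = 8.

8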